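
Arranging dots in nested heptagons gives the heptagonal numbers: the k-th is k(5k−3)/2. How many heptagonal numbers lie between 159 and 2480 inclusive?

23

The n-th heptagonal number is n(5n−3)/2.
Smallest index with value ≥ 159: n = 9 (giving 189).
Largest index with value ≤ 2480: n = 31 (giving 2356).
Indices 9 through 31: 23 terms.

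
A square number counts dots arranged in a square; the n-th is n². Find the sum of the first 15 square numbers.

1240

Σ_{i=1}^{15} i² = 15·16·31/6 = 1240.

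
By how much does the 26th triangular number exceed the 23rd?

26·27/2 = 351 and 23·24/2 = 276.
Difference: 351 − 276 = 75.

75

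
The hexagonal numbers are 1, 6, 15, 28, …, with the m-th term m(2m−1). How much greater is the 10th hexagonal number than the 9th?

37

Consecutive hexagonal numbers differ by 4n − 3: here 4·10 − 3 = 37.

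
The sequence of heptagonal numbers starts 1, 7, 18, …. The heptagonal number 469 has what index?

Set n(5n−3)/2 = 469, giving 5n² − 3n − 938 = 0.
So n = (3 + 137) / 10 = 140/10 = 14.

14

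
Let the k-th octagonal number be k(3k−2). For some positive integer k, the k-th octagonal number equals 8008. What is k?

52

Set n(3n−2) = 8008, giving 3n² − 2n − 8008 = 0.
The discriminant is 4 + 12·8008 = 96100, and √96100 = 310.
So n = (2 + 310) / 6 = 312/6 = 52.
Check: 52·(3·52 − 2) = 8008. ✓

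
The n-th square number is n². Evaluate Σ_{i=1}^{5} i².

55

Σ_{i=1}^{5} i² = 5·6·11/6 = 55.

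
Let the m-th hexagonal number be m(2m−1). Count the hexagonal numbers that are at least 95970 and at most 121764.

The n-th hexagonal number is n(2n−1).
Smallest index with value ≥ 95970: n = 220 (giving 96580).
Largest index with value ≤ 121764: n = 246 (giving 120786).
Indices 220 through 246: 27 terms.

27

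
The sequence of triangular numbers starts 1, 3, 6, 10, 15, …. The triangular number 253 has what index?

Set n(n+1)/2 = 253, giving n² + n − 506 = 0.
The discriminant is 1 + 8·253 = 2025, and √2025 = 45.
So n = (-1 + 45) / 2 = 44/2 = 22.
Check: 22·23/2 = 253. ✓

22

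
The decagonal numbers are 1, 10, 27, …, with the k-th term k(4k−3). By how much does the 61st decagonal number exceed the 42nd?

7771

61·(4·61 − 3) = 14701 and 42·(4·42 − 3) = 6930.
Difference: 14701 − 6930 = 7771.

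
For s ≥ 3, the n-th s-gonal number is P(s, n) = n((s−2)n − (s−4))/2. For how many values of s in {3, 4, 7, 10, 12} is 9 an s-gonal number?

1

s = 3: P(3, 3) = 6 and P(3, 4) = 10; 9 is not s-gonal.
s = 4: P(4, 3) = 9. ✓
s = 7: P(7, 2) = 7 and P(7, 3) = 18; 9 is not s-gonal.
s = 10: P(10, 1) = 1 and P(10, 2) = 10; 9 is not s-gonal.
s = 12: P(12, 1) = 1 and P(12, 2) = 12; 9 is not s-gonal.
Hits: s ∈ {4} → 1.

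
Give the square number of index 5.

5² = 25.

25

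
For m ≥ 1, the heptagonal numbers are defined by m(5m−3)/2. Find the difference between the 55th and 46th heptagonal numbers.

55·(5·55 − 3)/2 = 7480 and 46·(5·46 − 3)/2 = 5221.
Difference: 7480 − 5221 = 2259.

2259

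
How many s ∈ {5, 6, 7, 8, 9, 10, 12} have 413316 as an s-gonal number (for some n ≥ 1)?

1

s = 5: P(5, 525) = 413175 and P(5, 526) = 414751; 413316 is not s-gonal.
s = 6: P(6, 454) = 411778 and P(6, 455) = 413595; 413316 is not s-gonal.
s = 7: P(7, 406) = 411481 and P(7, 407) = 413512; 413316 is not s-gonal.
s = 8: P(8, 371) = 412181 and P(8, 372) = 414408; 413316 is not s-gonal.
s = 9: P(9, 344) = 413316. ✓
s = 10: P(10, 321) = 411201 and P(10, 322) = 413770; 413316 is not s-gonal.
s = 12: P(12, 287) = 410697 and P(12, 288) = 413568; 413316 is not s-gonal.
Hits: s ∈ {9} → 1.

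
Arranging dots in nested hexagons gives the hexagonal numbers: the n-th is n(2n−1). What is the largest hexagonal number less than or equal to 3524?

Solve n(2n−1) ≤ 3524 for integer n.
n = 42 gives 3486 ≤ 3524, while n = 43 gives 3655 > 3524; so the answer is 3486.

3486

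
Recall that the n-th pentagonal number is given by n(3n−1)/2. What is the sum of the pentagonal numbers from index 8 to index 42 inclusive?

Σ i(3i−1)/2 = (3Σi² − Σi) / 2 over i = 8..42.
Σi = 903 − 28 = 875 and Σi² = 25585 − 140 = 25445.
(3·25445 − 1·875) / 2 = 75460/2 = 37730.

37730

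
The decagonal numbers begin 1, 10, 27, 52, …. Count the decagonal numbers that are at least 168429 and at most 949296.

282

The n-th decagonal number is n(4n−3).
Smallest index with value ≥ 168429: n = 206 (giving 169126).
Largest index with value ≤ 949296: n = 487 (giving 947215).
Indices 206 through 487: 282 terms.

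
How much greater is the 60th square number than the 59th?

n² − (n−1)² = 2n − 1, so 60² − 59² = 2·60 − 1 = 119.

119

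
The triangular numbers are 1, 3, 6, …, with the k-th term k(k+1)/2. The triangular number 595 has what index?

34

Set n(n+1)/2 = 595, giving n² + n − 1190 = 0.
The discriminant is 1 + 8·595 = 4761, and √4761 = 69.
So n = (-1 + 69) / 2 = 68/2 = 34.
Check: 34·35/2 = 595. ✓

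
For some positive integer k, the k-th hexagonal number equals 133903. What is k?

Set n(2n−1) = 133903, giving 2n² − n − 133903 = 0.
The discriminant is 1 + 8·133903 = 1071225, and √1071225 = 1035.
So n = (1 + 1035) / 4 = 1036/4 = 259.

259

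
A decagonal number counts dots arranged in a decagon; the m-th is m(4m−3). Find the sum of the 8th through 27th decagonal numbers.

26110

Σ i(4i−3) = 4Σi² − 3Σi over i = 8..27.
Σi = 378 − 28 = 350 and Σi² = 6930 − 140 = 6790.
4·6790 − 3·350 = 26110.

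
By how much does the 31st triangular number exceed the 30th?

Consecutive triangular numbers differ by n: T_{31} − T_{30} = 31.

31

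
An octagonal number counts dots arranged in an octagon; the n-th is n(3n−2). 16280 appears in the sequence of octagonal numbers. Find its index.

Set n(3n−2) = 16280, giving 3n² − 2n − 16280 = 0.
The discriminant is 4 + 12·16280 = 195364, and √195364 = 442.
So n = (2 + 442) / 6 = 444/6 = 74.

74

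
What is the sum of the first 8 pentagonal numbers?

288

Σ i(3i−1)/2 = (3Σi² − Σi) / 2 over i = 1..8.
Σi = 36 and Σi² = 204.
(3·204 − 1·36) / 2 = 576/2 = 288.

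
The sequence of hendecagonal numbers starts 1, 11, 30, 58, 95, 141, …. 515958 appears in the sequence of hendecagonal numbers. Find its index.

339

Set n(9n−7)/2 = 515958, giving 9n² − 7n − 1031916 = 0.
The discriminant is 49 + 72·515958 = 37149025, and √37149025 = 6095.
So n = (7 + 6095) / 18 = 6102/18 = 339.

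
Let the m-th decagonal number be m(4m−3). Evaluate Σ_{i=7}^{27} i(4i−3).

Σ i(4i−3) = 4Σi² − 3Σi over i = 7..27.
Σi = 378 − 21 = 357 and Σi² = 6930 − 91 = 6839.
4·6839 − 3·357 = 26285.

26285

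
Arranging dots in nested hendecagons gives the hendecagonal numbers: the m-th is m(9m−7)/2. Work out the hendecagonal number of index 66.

19371

66·(9·66 − 7)/2 = 66·587/2 = 19371.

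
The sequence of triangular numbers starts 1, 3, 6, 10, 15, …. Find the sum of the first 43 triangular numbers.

Σ i(i+1)/2 = (Σi² + Σi) / 2 over i = 1..43.
Σi = 946 and Σi² = 27434.
(1·27434 + 1·946) / 2 = 28380/2 = 14190.

14190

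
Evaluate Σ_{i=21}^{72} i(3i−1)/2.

185016

Σ i(3i−1)/2 = (3Σi² − Σi) / 2 over i = 21..72.
Σi = 2628 − 210 = 2418 and Σi² = 127020 − 2870 = 124150.
(3·124150 − 1·2418) / 2 = 370032/2 = 185016.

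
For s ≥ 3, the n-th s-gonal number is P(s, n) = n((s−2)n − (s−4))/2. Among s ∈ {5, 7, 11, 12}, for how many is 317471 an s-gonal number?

s = 5: P(5, 460) = 317170 and P(5, 461) = 318551; 317471 is not s-gonal.
s = 7: P(7, 356) = 316306 and P(7, 357) = 318087; 317471 is not s-gonal.
s = 11: P(11, 266) = 317471. ✓
s = 12: P(12, 252) = 316512 and P(12, 253) = 319033; 317471 is not s-gonal.
Hits: s ∈ {11} → 1.

1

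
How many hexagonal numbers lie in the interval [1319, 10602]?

The n-th hexagonal number is n(2n−1).
Smallest index with value ≥ 1319: n = 26 (giving 1326).
Largest index with value ≤ 10602: n = 73 (giving 10585).
Indices 26 through 73: 48 terms.

48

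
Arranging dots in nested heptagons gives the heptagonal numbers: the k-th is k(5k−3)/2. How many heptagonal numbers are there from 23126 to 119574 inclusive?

123

The n-th heptagonal number is n(5n−3)/2.
Smallest index with value ≥ 23126: n = 97 (giving 23377).
Largest index with value ≤ 119574: n = 219 (giving 119574).
Indices 97 through 219: 123 terms.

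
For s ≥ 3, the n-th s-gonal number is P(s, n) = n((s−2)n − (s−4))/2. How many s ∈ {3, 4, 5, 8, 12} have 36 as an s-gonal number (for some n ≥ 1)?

2

s = 3: P(3, 8) = 36. ✓
s = 4: P(4, 6) = 36. ✓
s = 5: P(5, 5) = 35 and P(5, 6) = 51; 36 is not s-gonal.
s = 8: P(8, 3) = 21 and P(8, 4) = 40; 36 is not s-gonal.
s = 12: P(12, 3) = 33 and P(12, 4) = 64; 36 is not s-gonal.
Hits: s ∈ {3, 4} → 2.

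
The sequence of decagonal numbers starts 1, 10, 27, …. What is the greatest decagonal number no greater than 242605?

241326

Solve n(4n−3) ≤ 242605 for integer n.
n = 246 gives 241326 ≤ 242605, while n = 247 gives 243295 > 242605; so the answer is 241326.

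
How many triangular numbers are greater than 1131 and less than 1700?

10

The n-th triangular number is n(n+1)/2.
Smallest index with value > 1131: n = 48 (giving 1176).
Largest index with value < 1700: n = 57 (giving 1653).
Indices 48 through 57: 10 terms.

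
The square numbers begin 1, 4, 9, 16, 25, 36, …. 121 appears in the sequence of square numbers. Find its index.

11

We need n² = 121, so n = √121 = 11.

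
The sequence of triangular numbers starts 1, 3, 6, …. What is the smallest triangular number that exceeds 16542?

16653

Solve n(n+1)/2 > 16542 for integer n.
The largest n with value ≤ 16542 is 181 (since 16471 ≤ 16542 < 16653), so the first above is n = 182, value 16653.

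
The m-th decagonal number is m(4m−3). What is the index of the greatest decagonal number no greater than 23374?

76

Solve n(4n−3) ≤ 23374 for integer n.
n = 76 gives 22876 ≤ 23374, while n = 77 gives 23485 > 23374; so the answer is index 76.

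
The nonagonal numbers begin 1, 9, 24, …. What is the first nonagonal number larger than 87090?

Solve n(7n−5)/2 > 87090 for integer n.
The largest n with value ≤ 87090 is 158 (since 86979 ≤ 87090 < 88086), so the first above is n = 159, value 88086.

88086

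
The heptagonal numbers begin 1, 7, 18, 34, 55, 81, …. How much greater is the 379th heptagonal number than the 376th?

379·(5·379 − 3)/2 = 358534 and 376·(5·376 − 3)/2 = 352876.
Difference: 358534 − 352876 = 5658.

5658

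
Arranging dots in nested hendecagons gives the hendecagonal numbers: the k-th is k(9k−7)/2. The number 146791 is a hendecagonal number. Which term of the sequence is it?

181

Set n(9n−7)/2 = 146791, giving 9n² − 7n − 293582 = 0.
The discriminant is 49 + 72·146791 = 10569001, and √10569001 = 3251.
So n = (7 + 3251) / 18 = 3258/18 = 181.
Check: 181·(9·181 − 7)/2 = 146791. ✓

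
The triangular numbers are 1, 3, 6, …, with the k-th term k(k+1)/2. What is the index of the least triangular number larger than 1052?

46

Solve n(n+1)/2 > 1052 for integer n.
The largest n with value ≤ 1052 is 45 (since 1035 ≤ 1052 < 1081), so the first above is n = 46, value 1081.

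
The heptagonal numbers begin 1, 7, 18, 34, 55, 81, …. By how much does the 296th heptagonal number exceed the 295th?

Consecutive heptagonal numbers differ by 5n − 4: here 5·296 − 4 = 1476.

1476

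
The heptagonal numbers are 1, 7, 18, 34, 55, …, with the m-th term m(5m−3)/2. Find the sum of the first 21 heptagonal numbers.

Σ i(5i−3)/2 = (5Σi² − 3Σi) / 2 over i = 1..21.
Σi = 231 and Σi² = 3311.
(5·3311 − 3·231) / 2 = 15862/2 = 7931.

7931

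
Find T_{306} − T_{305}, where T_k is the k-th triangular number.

306

Consecutive triangular numbers differ by n: T_{306} − T_{305} = 306.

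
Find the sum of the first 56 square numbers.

60116

Σ_{i=1}^{56} i² = 56·57·113/6 = 60116.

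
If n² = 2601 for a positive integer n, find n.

51

We need n² = 2601, so n = √2601 = 51.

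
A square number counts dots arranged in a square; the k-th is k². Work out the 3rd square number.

The 3rd square number is n² with n = 3.
3² = 9.

9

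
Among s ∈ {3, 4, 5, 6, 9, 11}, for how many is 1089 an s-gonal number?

2

s = 3: P(3, 46) = 1081 and P(3, 47) = 1128; 1089 is not s-gonal.
s = 4: P(4, 33) = 1089. ✓
s = 5: P(5, 27) = 1080 and P(5, 28) = 1162; 1089 is not s-gonal.
s = 6: P(6, 23) = 1035 and P(6, 24) = 1128; 1089 is not s-gonal.
s = 9: P(9, 18) = 1089. ✓
s = 11: P(11, 15) = 960 and P(11, 16) = 1096; 1089 is not s-gonal.
Hits: s ∈ {4, 9} → 2.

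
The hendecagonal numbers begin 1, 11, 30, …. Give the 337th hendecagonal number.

509881

The 337th hendecagonal number is n(9n−7)/2 with n = 337.
337·(9·337 − 7)/2 = 337·3026/2 = 337·1513 = 509881.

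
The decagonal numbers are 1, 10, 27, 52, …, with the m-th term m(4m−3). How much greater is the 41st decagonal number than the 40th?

321

Consecutive decagonal numbers differ by 8n − 7: here 8·41 − 7 = 321.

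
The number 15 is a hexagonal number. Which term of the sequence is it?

3

Set n(2n−1) = 15, giving 2n² − n − 15 = 0.
The discriminant is 1 + 8·15 = 121, and √121 = 11.
So n = (1 + 11) / 4 = 12/4 = 3.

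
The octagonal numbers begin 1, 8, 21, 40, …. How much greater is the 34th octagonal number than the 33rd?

Consecutive octagonal numbers differ by 6n − 5: here 6·34 − 5 = 199.

199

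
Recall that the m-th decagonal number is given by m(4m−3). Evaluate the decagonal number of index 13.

The 13th decagonal number is n(4n−3) with n = 13.
13·(4·13 − 3) = 13·49 = 637.

637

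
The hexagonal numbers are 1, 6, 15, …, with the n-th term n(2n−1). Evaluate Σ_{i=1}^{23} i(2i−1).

8372

Σ i(2i−1) = 2Σi² − Σi over i = 1..23.
Σi = 276 and Σi² = 4324.
2·4324 − 1·276 = 8372.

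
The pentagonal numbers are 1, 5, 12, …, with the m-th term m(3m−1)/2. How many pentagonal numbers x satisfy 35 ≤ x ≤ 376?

12

The n-th pentagonal number is n(3n−1)/2.
Smallest index with value ≥ 35: n = 5 (giving 35).
Largest index with value ≤ 376: n = 16 (giving 376).
Indices 5 through 16: 12 terms.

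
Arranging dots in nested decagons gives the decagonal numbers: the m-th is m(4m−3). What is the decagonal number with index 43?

7267

The 43rd decagonal number is n(4n−3) with n = 43.
43·(4·43 − 3) = 43·169 = 7267.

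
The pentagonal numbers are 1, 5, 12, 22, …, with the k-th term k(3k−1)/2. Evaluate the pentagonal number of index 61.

The 61st pentagonal number is n(3n−1)/2 with n = 61.
61·(3·61 − 1)/2 = 61·182/2 = 61·91 = 5551.

5551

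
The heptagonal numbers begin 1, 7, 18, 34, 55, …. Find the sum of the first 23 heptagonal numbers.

Σ i(5i−3)/2 = (5Σi² − 3Σi) / 2 over i = 1..23.
Σi = 276 and Σi² = 4324.
(5·4324 − 3·276) / 2 = 20792/2 = 10396.

10396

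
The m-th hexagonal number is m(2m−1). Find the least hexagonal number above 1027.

1035

Solve n(2n−1) > 1027 for integer n.
The largest n with value ≤ 1027 is 22 (since 946 ≤ 1027 < 1035), so the first above is n = 23, value 1035.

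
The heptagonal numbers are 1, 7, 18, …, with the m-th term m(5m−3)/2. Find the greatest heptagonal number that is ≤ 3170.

Solve n(5n−3)/2 ≤ 3170 for integer n.
n = 35 gives 3010 ≤ 3170, while n = 36 gives 3186 > 3170; so the answer is 3010.

3010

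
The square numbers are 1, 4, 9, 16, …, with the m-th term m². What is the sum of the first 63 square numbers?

Σ_{i=1}^{63} i² = 63·64·127/6 = 85344.

85344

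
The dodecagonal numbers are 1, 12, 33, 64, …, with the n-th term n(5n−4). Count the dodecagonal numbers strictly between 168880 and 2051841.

The n-th dodecagonal number is n(5n−4).
Smallest index with value > 168880: n = 185 (giving 170385).
Largest index with value < 2051841: n = 640 (giving 2045440).
Indices 185 through 640: 456 terms.

456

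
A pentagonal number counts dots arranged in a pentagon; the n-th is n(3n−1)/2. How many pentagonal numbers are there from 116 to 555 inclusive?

11

The n-th pentagonal number is n(3n−1)/2.
Smallest index with value ≥ 116: n = 9 (giving 117).
Largest index with value ≤ 555: n = 19 (giving 532).
Indices 9 through 19: 11 terms.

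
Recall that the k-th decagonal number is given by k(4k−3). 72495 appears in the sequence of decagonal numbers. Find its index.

Set n(4n−3) = 72495, giving 4n² − 3n − 72495 = 0.
So n = (3 + 1077) / 8 = 1080/8 = 135.
Check: 135·(4·135 − 3) = 72495. ✓

135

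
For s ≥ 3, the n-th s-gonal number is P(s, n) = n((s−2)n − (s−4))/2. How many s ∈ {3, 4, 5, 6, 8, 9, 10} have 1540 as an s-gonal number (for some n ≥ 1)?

s = 3: P(3, 55) = 1540. ✓
s = 4: P(4, 39) = 1521 and P(4, 40) = 1600; 1540 is not s-gonal.
s = 5: P(5, 32) = 1520 and P(5, 33) = 1617; 1540 is not s-gonal.
s = 6: P(6, 28) = 1540. ✓
s = 8: P(8, 22) = 1408 and P(8, 23) = 1541; 1540 is not s-gonal.
s = 9: P(9, 21) = 1491 and P(9, 22) = 1639; 1540 is not s-gonal.
s = 10: P(10, 20) = 1540. ✓
Hits: s ∈ {3, 6, 10} → 3.

3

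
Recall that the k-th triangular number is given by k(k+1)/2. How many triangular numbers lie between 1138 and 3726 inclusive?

38

The n-th triangular number is n(n+1)/2.
Smallest index with value ≥ 1138: n = 48 (giving 1176).
Largest index with value ≤ 3726: n = 85 (giving 3655).
Indices 48 through 85: 38 terms.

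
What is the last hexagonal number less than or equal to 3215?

3160

Solve n(2n−1) ≤ 3215 for integer n.
n = 40 gives 3160 ≤ 3215, while n = 41 gives 3321 > 3215; so the answer is 3160.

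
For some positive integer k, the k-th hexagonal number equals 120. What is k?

Set n(2n−1) = 120, giving 2n² − n − 120 = 0.
The discriminant is 1 + 8·120 = 961, and √961 = 31.
So n = (1 + 31) / 4 = 32/4 = 8.
Check: 8·(2·8 − 1) = 120. ✓

8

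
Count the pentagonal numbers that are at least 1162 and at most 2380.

13

The n-th pentagonal number is n(3n−1)/2.
Smallest index with value ≥ 1162: n = 28 (giving 1162).
Largest index with value ≤ 2380: n = 40 (giving 2380).
Indices 28 through 40: 13 terms.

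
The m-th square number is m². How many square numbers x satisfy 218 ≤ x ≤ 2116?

32

The n-th square number is n².
Smallest index with value ≥ 218: n = 15 (giving 225).
Largest index with value ≤ 2116: n = 46 (giving 2116).
Indices 15 through 46: 32 terms.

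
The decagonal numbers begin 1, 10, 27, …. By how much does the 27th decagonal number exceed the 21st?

1134

27·(4·27 − 3) = 2835 and 21·(4·21 − 3) = 1701.
Difference: 2835 − 1701 = 1134.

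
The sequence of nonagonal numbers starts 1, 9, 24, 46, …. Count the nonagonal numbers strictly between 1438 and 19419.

54

The n-th nonagonal number is n(7n−5)/2.
Smallest index with value > 1438: n = 21 (giving 1491).
Largest index with value < 19419: n = 74 (giving 18981).
Indices 21 through 74: 54 terms.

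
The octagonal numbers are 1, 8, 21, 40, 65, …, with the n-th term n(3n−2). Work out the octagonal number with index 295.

260485

295·(3·295 − 2) = 295·883 = 260485.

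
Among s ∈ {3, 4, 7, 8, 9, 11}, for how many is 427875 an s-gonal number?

1

s = 3: P(3, 924) = 427350 and P(3, 925) = 428275; 427875 is not s-gonal.
s = 4: P(4, 654) = 427716 and P(4, 655) = 429025; 427875 is not s-gonal.
s = 7: P(7, 414) = 427869 and P(7, 415) = 429940; 427875 is not s-gonal.
s = 8: P(8, 377) = 425633 and P(8, 378) = 427896; 427875 is not s-gonal.
s = 9: P(9, 350) = 427875. ✓
s = 11: P(11, 308) = 425810 and P(11, 309) = 428583; 427875 is not s-gonal.
Hits: s ∈ {9} → 1.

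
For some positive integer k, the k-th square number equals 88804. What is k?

We need n² = 88804, so n = √88804 = 298.

298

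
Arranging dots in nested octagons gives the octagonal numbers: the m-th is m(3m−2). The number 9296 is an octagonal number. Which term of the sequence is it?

56

Set n(3n−2) = 9296, giving 3n² − 2n − 9296 = 0.
The discriminant is 4 + 12·9296 = 111556, and √111556 = 334.
So n = (2 + 334) / 6 = 336/6 = 56.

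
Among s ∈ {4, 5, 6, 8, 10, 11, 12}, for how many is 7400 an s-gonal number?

1

s = 4: P(4, 86) = 7396 and P(4, 87) = 7569; 7400 is not s-gonal.
s = 5: P(5, 70) = 7315 and P(5, 71) = 7526; 7400 is not s-gonal.
s = 6: P(6, 61) = 7381 and P(6, 62) = 7626; 7400 is not s-gonal.
s = 8: P(8, 50) = 7400. ✓
s = 10: P(10, 43) = 7267 and P(10, 44) = 7612; 7400 is not s-gonal.
s = 11: P(11, 40) = 7060 and P(11, 41) = 7421; 7400 is not s-gonal.
s = 12: P(12, 38) = 7068 and P(12, 39) = 7449; 7400 is not s-gonal.
Hits: s ∈ {8} → 1.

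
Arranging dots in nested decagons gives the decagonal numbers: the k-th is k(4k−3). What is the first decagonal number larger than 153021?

153076

Solve n(4n−3) > 153021 for integer n.
The largest n with value ≤ 153021 is 195 (since 151515 ≤ 153021 < 153076), so the first above is n = 196, value 153076.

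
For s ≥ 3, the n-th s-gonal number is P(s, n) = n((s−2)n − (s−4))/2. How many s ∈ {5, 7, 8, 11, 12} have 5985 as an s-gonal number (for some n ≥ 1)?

s = 5: P(5, 63) = 5922 and P(5, 64) = 6112; 5985 is not s-gonal.
s = 7: P(7, 49) = 5929 and P(7, 50) = 6175; 5985 is not s-gonal.
s = 8: P(8, 45) = 5985. ✓
s = 11: P(11, 36) = 5706 and P(11, 37) = 6031; 5985 is not s-gonal.
s = 12: P(12, 35) = 5985. ✓
Hits: s ∈ {8, 12} → 2.

2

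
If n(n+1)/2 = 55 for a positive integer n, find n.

Set n(n+1)/2 = 55, giving n² + n − 110 = 0.
The discriminant is 1 + 8·55 = 441, and √441 = 21.
So n = (-1 + 21) / 2 = 20/2 = 10.
Check: 10·11/2 = 55. ✓

10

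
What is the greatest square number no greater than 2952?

2916

Solve n² ≤ 2952 for integer n.
n = 54 gives 2916 ≤ 2952, while n = 55 gives 3025 > 2952; so the answer is 2916.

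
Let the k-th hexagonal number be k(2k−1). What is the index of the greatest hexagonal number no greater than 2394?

34

Solve n(2n−1) ≤ 2394 for integer n.
n = 34 gives 2278 ≤ 2394, while n = 35 gives 2415 > 2394; so the answer is index 34.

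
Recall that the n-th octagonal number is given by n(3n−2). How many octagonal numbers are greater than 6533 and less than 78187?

114

The n-th octagonal number is n(3n−2).
Smallest index with value > 6533: n = 48 (giving 6816).
Largest index with value < 78187: n = 161 (giving 77441).
Indices 48 through 161: 114 terms.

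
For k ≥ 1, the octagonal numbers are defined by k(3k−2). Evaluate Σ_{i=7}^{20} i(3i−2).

Σ i(3i−2) = 3Σi² − 2Σi over i = 7..20.
Σi = 210 − 21 = 189 and Σi² = 2870 − 91 = 2779.
3·2779 − 2·189 = 7959.

7959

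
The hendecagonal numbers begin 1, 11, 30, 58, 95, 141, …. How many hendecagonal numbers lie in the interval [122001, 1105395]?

The n-th hendecagonal number is n(9n−7)/2.
Smallest index with value ≥ 122001: n = 166 (giving 123421).
Largest index with value ≤ 1105395: n = 496 (giving 1105336).
Indices 166 through 496: 331 terms.

331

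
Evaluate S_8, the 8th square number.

8² = 64.

64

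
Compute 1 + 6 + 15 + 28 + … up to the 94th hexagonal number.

558125

Σ i(2i−1) = 2Σi² − Σi over i = 1..94.
Σi = 4465 and Σi² = 281295.
2·281295 − 1·4465 = 558125.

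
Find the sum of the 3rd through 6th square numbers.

Σ_{i=3}^{6} i² = 91 − 5 = 86.

86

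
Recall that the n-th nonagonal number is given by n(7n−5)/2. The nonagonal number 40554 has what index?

108

Set n(7n−5)/2 = 40554, giving 7n² − 5n − 81108 = 0.
The discriminant is 25 + 56·40554 = 2271049, and √2271049 = 1507.
So n = (5 + 1507) / 14 = 1512/14 = 108.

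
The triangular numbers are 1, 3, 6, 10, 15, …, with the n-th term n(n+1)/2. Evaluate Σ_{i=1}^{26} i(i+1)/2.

Σ i(i+1)/2 = (Σi² + Σi) / 2 over i = 1..26.
Σi = 351 and Σi² = 6201.
(1·6201 + 1·351) / 2 = 6552/2 = 3276.

3276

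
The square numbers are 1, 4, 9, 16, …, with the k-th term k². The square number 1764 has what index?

We need n² = 1764, so n = √1764 = 42.
Check: 42² = 1764. ✓

42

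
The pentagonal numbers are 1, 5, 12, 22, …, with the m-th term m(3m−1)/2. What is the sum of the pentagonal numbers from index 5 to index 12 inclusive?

Σ i(3i−1)/2 = (3Σi² − Σi) / 2 over i = 5..12.
Σi = 78 − 10 = 68 and Σi² = 650 − 30 = 620.
(3·620 − 1·68) / 2 = 1792/2 = 896.

896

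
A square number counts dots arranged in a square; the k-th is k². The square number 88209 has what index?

297

We need n² = 88209, so n = √88209 = 297.
Check: 297² = 88209. ✓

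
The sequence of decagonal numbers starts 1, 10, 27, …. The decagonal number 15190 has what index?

62

Set n(4n−3) = 15190, giving 4n² − 3n − 15190 = 0.
So n = (3 + 493) / 8 = 496/8 = 62.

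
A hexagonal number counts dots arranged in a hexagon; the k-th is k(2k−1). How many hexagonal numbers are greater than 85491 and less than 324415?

The n-th hexagonal number is n(2n−1).
Smallest index with value > 85491: n = 208 (giving 86320).
Largest index with value < 324415: n = 402 (giving 322806).
Indices 208 through 402: 195 terms.

195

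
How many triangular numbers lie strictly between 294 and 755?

The n-th triangular number is n(n+1)/2.
Smallest index with value > 294: n = 24 (giving 300).
Largest index with value < 755: n = 38 (giving 741).
Indices 24 through 38: 15 terms.

15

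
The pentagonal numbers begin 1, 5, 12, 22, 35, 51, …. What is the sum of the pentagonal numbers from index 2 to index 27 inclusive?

10205

Σ i(3i−1)/2 = (3Σi² − Σi) / 2 over i = 2..27.
Σi = 378 − 1 = 377 and Σi² = 6930 − 1 = 6929.
(3·6929 − 1·377) / 2 = 20410/2 = 10205.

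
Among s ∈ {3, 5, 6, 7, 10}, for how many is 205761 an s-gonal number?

2

s = 3: P(3, 641) = 205761. ✓
s = 5: P(5, 370) = 205165 and P(5, 371) = 206276; 205761 is not s-gonal.
s = 6: P(6, 321) = 205761. ✓
s = 7: P(7, 287) = 205492 and P(7, 288) = 206928; 205761 is not s-gonal.
s = 10: P(10, 227) = 205435 and P(10, 228) = 207252; 205761 is not s-gonal.
Hits: s ∈ {3, 6} → 2.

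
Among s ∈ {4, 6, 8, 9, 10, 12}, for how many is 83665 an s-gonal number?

s = 4: P(4, 289) = 83521 and P(4, 290) = 84100; 83665 is not s-gonal.
s = 6: P(6, 204) = 83028 and P(6, 205) = 83845; 83665 is not s-gonal.
s = 8: P(8, 167) = 83333 and P(8, 168) = 84336; 83665 is not s-gonal.
s = 9: P(9, 154) = 82621 and P(9, 155) = 83700; 83665 is not s-gonal.
s = 10: P(10, 145) = 83665. ✓
s = 12: P(12, 129) = 82689 and P(12, 130) = 83980; 83665 is not s-gonal.
Hits: s ∈ {10} → 1.

1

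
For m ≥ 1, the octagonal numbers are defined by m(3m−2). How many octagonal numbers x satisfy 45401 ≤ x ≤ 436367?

The n-th octagonal number is n(3n−2).
Smallest index with value ≥ 45401: n = 124 (giving 45880).
Largest index with value ≤ 436367: n = 381 (giving 434721).
Indices 124 through 381: 258 terms.

258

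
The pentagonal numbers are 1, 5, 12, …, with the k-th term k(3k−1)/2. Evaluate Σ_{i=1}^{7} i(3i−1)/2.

196

Σ i(3i−1)/2 = (3Σi² − Σi) / 2 over i = 1..7.
Σi = 28 and Σi² = 140.
(3·140 − 1·28) / 2 = 392/2 = 196.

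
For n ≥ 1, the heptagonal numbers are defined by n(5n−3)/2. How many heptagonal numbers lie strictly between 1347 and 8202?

The n-th heptagonal number is n(5n−3)/2.
Smallest index with value > 1347: n = 24 (giving 1404).
Largest index with value < 8202: n = 57 (giving 8037).
Indices 24 through 57: 34 terms.

34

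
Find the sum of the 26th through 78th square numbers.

Σ_{i=26}^{78} i² = 161239 − 5525 = 155714.

155714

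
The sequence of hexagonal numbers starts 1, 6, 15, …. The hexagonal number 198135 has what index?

315

Set n(2n−1) = 198135, giving 2n² − n − 198135 = 0.
The discriminant is 1 + 8·198135 = 1585081, and √1585081 = 1259.
So n = (1 + 1259) / 4 = 1260/4 = 315.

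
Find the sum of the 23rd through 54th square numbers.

50160

Σ_{i=23}^{54} i² = 53955 − 3795 = 50160.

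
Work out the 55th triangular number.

1540

The 55th triangular number is n(n+1)/2 with n = 55.
55·56/2 = 3080/2 = 1540.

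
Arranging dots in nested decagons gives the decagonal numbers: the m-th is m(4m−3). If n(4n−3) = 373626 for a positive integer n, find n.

Set n(4n−3) = 373626, giving 4n² − 3n − 373626 = 0.
So n = (3 + 2445) / 8 = 2448/8 = 306.

306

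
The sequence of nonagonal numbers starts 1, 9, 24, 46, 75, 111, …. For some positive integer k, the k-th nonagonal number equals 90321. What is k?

161

Set n(7n−5)/2 = 90321, giving 7n² − 5n − 180642 = 0.
So n = (5 + 2249) / 14 = 2254/14 = 161.
Check: 161·(7·161 − 5)/2 = 90321. ✓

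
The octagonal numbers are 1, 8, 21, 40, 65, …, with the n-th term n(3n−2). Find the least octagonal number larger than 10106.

Solve n(3n−2) > 10106 for integer n.
The largest n with value ≤ 10106 is 58 (since 9976 ≤ 10106 < 10325), so the first above is n = 59, value 10325.

10325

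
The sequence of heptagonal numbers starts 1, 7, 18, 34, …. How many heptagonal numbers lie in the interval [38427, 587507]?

The n-th heptagonal number is n(5n−3)/2.
Smallest index with value ≥ 38427: n = 125 (giving 38875).
Largest index with value ≤ 587507: n = 485 (giving 587335).
Indices 125 through 485: 361 terms.

361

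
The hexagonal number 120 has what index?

Set n(2n−1) = 120, giving 2n² − n − 120 = 0.
The discriminant is 1 + 8·120 = 961, and √961 = 31.
So n = (1 + 31) / 4 = 32/4 = 8.
Check: 8·(2·8 − 1) = 120. ✓

8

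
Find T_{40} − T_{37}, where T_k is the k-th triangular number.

40·41/2 = 820 and 37·38/2 = 703.
Difference: 820 − 703 = 117.

117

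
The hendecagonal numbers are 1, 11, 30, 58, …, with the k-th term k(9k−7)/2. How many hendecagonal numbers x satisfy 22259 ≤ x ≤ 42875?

The n-th hendecagonal number is n(9n−7)/2.
Smallest index with value ≥ 22259: n = 71 (giving 22436).
Largest index with value ≤ 42875: n = 98 (giving 42875).
Indices 71 through 98: 28 terms.

28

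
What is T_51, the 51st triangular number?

The 51st triangular number is n(n+1)/2 with n = 51.
51·52/2 = 2652/2 = 1326.

1326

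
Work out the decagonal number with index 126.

63126

The 126th decagonal number is n(4n−3) with n = 126.
126·(4·126 − 3) = 126·501 = 63126.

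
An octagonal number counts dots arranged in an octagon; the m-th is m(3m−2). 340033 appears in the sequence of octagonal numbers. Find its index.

Set n(3n−2) = 340033, giving 3n² − 2n − 340033 = 0.
The discriminant is 4 + 12·340033 = 4080400, and √4080400 = 2020.
So n = (2 + 2020) / 6 = 2022/6 = 337.

337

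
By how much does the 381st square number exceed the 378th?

381² = 145161 and 378² = 142884.
Difference: 145161 − 142884 = 2277.

2277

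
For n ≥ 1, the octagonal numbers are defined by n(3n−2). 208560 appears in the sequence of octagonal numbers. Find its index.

264

Set n(3n−2) = 208560, giving 3n² − 2n − 208560 = 0.
So n = (2 + 1582) / 6 = 1584/6 = 264.
Check: 264·(3·264 − 2) = 208560. ✓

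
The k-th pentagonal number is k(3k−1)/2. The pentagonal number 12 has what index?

Set n(3n−1)/2 = 12, giving 3n² − n − 24 = 0.
The discriminant is 1 + 24·12 = 289, and √289 = 17.
So n = (1 + 17) / 6 = 18/6 = 3.

3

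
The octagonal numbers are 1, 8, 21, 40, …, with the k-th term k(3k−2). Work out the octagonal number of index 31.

2821

31·(3·31 − 2) = 31·91 = 2821.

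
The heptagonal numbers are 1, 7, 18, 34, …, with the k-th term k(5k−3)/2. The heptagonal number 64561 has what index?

161

Set n(5n−3)/2 = 64561, giving 5n² − 3n − 129122 = 0.
So n = (3 + 1607) / 10 = 1610/10 = 161.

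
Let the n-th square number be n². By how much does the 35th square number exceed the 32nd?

201

35² = 1225 and 32² = 1024.
Difference: 1225 − 1024 = 201.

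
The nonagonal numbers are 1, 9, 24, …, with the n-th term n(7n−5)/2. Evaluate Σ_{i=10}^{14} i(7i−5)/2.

Σ i(7i−5)/2 = (7Σi² − 5Σi) / 2 over i = 10..14.
Σi = 105 − 45 = 60 and Σi² = 1015 − 285 = 730.
(7·730 − 5·60) / 2 = 4810/2 = 2405.

2405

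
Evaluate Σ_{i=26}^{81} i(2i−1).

346836

Σ i(2i−1) = 2Σi² − Σi over i = 26..81.
Σi = 3321 − 325 = 2996 and Σi² = 180441 − 5525 = 174916.
2·174916 − 1·2996 = 346836.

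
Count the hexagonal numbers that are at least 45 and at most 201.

6

The n-th hexagonal number is n(2n−1).
Smallest index with value ≥ 45: n = 5 (giving 45).
Largest index with value ≤ 201: n = 10 (giving 190).
Indices 5 through 10: 6 terms.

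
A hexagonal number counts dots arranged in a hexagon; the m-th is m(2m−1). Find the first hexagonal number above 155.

190

Solve n(2n−1) > 155 for integer n.
The largest n with value ≤ 155 is 9 (since 153 ≤ 155 < 190), so the first above is n = 10, value 190.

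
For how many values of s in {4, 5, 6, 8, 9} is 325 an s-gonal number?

s = 4: P(4, 18) = 324 and P(4, 19) = 361; 325 is not s-gonal.
s = 5: P(5, 14) = 287 and P(5, 15) = 330; 325 is not s-gonal.
s = 6: P(6, 13) = 325. ✓
s = 8: P(8, 10) = 280 and P(8, 11) = 341; 325 is not s-gonal.
s = 9: P(9, 10) = 325. ✓
Hits: s ∈ {6, 9} → 2.

2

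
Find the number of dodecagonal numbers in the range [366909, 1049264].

The n-th dodecagonal number is n(5n−4).
Smallest index with value ≥ 366909: n = 272 (giving 368832).
Largest index with value ≤ 1049264: n = 458 (giving 1046988).
Indices 272 through 458: 187 terms.

187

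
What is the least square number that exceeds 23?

25

Solve n² > 23 for integer n.
The largest n with value ≤ 23 is 4 (since 16 ≤ 23 < 25), so the first above is n = 5, value 25.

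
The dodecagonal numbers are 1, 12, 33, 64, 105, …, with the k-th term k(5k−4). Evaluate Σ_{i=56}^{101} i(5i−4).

Σ i(5i−4) = 5Σi² − 4Σi over i = 56..101.
Σi = 5151 − 1540 = 3611 and Σi² = 348551 − 56980 = 291571.
5·291571 − 4·3611 = 1443411.

1443411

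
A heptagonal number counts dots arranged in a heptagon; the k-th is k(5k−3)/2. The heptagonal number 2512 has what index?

32

Set n(5n−3)/2 = 2512, giving 5n² − 3n − 5024 = 0.
The discriminant is 9 + 40·2512 = 100489, and √100489 = 317.
So n = (3 + 317) / 10 = 320/10 = 32.
Check: 32·(5·32 − 3)/2 = 2512. ✓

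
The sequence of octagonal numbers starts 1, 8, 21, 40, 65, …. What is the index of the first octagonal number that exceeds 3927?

Solve n(3n−2) > 3927 for integer n.
The largest n with value ≤ 3927 is 36 (since 3816 ≤ 3927 < 4033), so the first above is n = 37, value 4033.

37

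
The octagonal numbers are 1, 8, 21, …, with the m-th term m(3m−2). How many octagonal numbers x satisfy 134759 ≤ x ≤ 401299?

154

The n-th octagonal number is n(3n−2).
Smallest index with value ≥ 134759: n = 213 (giving 135681).
Largest index with value ≤ 401299: n = 366 (giving 401136).
Indices 213 through 366: 154 terms.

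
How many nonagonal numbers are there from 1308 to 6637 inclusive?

24

The n-th nonagonal number is n(7n−5)/2.
Smallest index with value ≥ 1308: n = 20 (giving 1350).
Largest index with value ≤ 6637: n = 43 (giving 6364).
Indices 20 through 43: 24 terms.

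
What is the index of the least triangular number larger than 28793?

Solve n(n+1)/2 > 28793 for integer n.
The largest n with value ≤ 28793 is 239 (since 28680 ≤ 28793 < 28920), so the first above is n = 240, value 28920.

240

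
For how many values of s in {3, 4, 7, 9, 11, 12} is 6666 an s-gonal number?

s = 3: P(3, 114) = 6555 and P(3, 115) = 6670; 6666 is not s-gonal.
s = 4: P(4, 81) = 6561 and P(4, 82) = 6724; 6666 is not s-gonal.
s = 7: P(7, 51) = 6426 and P(7, 52) = 6682; 6666 is not s-gonal.
s = 9: P(9, 44) = 6666. ✓
s = 11: P(11, 38) = 6365 and P(11, 39) = 6708; 6666 is not s-gonal.
s = 12: P(12, 36) = 6336 and P(12, 37) = 6697; 6666 is not s-gonal.
Hits: s ∈ {9} → 1.

1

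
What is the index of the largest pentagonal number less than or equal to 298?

Solve n(3n−1)/2 ≤ 298 for integer n.
n = 14 gives 287 ≤ 298, while n = 15 gives 330 > 298; so the answer is index 14.

14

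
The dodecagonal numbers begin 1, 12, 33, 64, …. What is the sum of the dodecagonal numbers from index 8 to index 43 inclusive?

132798

Σ i(5i−4) = 5Σi² − 4Σi over i = 8..43.
Σi = 946 − 28 = 918 and Σi² = 27434 − 140 = 27294.
5·27294 − 4·918 = 132798.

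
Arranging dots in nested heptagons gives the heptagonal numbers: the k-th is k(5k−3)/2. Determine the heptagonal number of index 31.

2356

The 31st heptagonal number is n(5n−3)/2 with n = 31.
31·(5·31 − 3)/2 = 31·152/2 = 31·76 = 2356.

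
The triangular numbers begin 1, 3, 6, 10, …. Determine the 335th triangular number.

56280

335·336/2 = 112560/2 = 56280.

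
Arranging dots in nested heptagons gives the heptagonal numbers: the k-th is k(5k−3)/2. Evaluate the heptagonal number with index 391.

381616

The 391st heptagonal number is n(5n−3)/2 with n = 391.
391·(5·391 − 3)/2 = 391·1952/2 = 391·976 = 381616.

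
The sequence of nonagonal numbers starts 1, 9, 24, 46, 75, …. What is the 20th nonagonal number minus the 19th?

Consecutive nonagonal numbers differ by 7n − 6: here 7·20 − 6 = 134.

134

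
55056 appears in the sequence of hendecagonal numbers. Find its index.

Set n(9n−7)/2 = 55056, giving 9n² − 7n − 110112 = 0.
The discriminant is 49 + 72·55056 = 3964081, and √3964081 = 1991.
So n = (7 + 1991) / 18 = 1998/18 = 111.
Check: 111·(9·111 − 7)/2 = 55056. ✓

111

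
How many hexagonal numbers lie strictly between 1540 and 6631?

The n-th hexagonal number is n(2n−1).
Smallest index with value > 1540: n = 29 (giving 1653).
Largest index with value < 6631: n = 57 (giving 6441).
Indices 29 through 57: 29 terms.

29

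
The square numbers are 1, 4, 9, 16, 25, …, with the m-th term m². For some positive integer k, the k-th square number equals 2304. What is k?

48

We need n² = 2304, so n = √2304 = 48.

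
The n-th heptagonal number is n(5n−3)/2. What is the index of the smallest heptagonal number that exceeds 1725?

27

Solve n(5n−3)/2 > 1725 for integer n.
The largest n with value ≤ 1725 is 26 (since 1651 ≤ 1725 < 1782), so the first above is n = 27, value 1782.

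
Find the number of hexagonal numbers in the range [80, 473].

9

The n-th hexagonal number is n(2n−1).
Smallest index with value ≥ 80: n = 7 (giving 91).
Largest index with value ≤ 473: n = 15 (giving 435).
Indices 7 through 15: 9 terms.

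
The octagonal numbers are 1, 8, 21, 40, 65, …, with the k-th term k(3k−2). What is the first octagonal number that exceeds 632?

645

Solve n(3n−2) > 632 for integer n.
The largest n with value ≤ 632 is 14 (since 560 ≤ 632 < 645), so the first above is n = 15, value 645.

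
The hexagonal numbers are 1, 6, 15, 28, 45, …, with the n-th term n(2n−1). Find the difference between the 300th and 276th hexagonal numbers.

300·(2·300 − 1) = 179700 and 276·(2·276 − 1) = 152076.
Difference: 179700 − 152076 = 27624.

27624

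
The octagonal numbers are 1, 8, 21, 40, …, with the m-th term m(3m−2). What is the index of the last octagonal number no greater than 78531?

Solve n(3n−2) ≤ 78531 for integer n.
n = 162 gives 78408 ≤ 78531, while n = 163 gives 79381 > 78531; so the answer is index 162.

162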